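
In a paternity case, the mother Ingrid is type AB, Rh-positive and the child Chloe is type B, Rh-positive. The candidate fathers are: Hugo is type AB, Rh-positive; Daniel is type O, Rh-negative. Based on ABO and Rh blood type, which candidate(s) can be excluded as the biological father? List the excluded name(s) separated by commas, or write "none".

none

A candidate is excluded only if no genotype consistent with his phenotype could produce a type B, Rh-positive child with a type AB, Rh-positive mother.
Every candidate has at least one consistent genotype combination, so none can be excluded.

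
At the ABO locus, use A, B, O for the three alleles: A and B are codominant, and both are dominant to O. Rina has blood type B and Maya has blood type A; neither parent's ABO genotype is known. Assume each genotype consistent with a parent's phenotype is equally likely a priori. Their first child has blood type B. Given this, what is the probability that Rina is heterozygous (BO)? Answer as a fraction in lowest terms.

1/3

Possible genotypes: Rina ∈ {BB, BO}; Maya ∈ {AA, AO}.
Weight each parental genotype pair by prior × P(type-B child):
  BB × AO: posterior weight 2/3.
  BO × AO: posterior weight 1/3.
Sum the posterior weight over pairs where Rina is BO: 1/3.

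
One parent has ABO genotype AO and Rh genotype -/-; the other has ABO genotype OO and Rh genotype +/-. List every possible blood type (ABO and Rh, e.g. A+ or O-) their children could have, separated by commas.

O+, O-, A+, A-

Gametes from AO × OO give offspring ABO genotypes AO, OO, i.e. phenotypes O, A.
Rh cross -/- × +/- → phenotypes Rh+, Rh-.
Combining independently: O+, O-, A+, A-.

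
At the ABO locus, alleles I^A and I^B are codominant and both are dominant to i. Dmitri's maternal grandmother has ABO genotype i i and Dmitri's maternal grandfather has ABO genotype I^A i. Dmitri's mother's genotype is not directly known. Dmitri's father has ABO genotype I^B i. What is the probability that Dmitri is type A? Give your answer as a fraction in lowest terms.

Dmitri's mother's ABO genotype from i i × I^A i: 1/2 I^A i, 1/2 i i.
Crossing each possibility with the father I^B i and summing P(type A): 1/2·1/4 + 1/2·0 = 1/8.

1/8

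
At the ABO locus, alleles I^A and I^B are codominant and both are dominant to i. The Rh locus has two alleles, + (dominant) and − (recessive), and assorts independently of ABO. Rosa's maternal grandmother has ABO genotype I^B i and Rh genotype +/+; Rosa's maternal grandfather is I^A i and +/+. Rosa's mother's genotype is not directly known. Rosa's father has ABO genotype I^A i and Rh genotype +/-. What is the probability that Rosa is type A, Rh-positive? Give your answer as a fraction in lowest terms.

Rosa's mother's ABO genotype from I^B i × I^A i: 1/4 I^A I^B, 1/4 I^A i, 1/4 I^B i, 1/4 i i.
Crossing each possibility with the father I^A i and summing P(type A): 1/4·1/2 + 1/4·3/4 + 1/4·1/4 + 1/4·1/2 = 1/2.
Similarly for Rh via the mother's Rh distribution: P(Rh+) = 1.
Independent loci: 1/2 × 1 = 1/2.

1/2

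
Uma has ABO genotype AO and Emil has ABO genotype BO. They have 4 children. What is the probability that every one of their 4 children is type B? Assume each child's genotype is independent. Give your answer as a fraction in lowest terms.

1/256

ABO cross AO × BO → 1/4 O, 1/4 A, 1/4 B, 1/4 AB.
So P(type B) = 1/4 per child.
All 4 independent: (1/4)^4 = 1/256.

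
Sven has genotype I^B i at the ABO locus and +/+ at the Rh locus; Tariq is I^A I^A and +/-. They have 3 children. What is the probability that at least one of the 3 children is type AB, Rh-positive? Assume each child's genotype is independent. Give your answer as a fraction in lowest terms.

ABO cross I^B i × I^A I^A → 1/2 A, 1/2 AB.
Rh cross +/+ × +/- → 1 Rh+; so P(type AB, Rh-positive) = 1/2 × 1 = 1/2 per child.
P(none) = (1/2)^3 = 1/8; P(at least one) = 1 − 1/8 = 7/8.

7/8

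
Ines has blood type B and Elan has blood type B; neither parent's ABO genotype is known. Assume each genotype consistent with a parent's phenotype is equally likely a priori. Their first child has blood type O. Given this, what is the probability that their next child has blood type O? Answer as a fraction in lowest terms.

1/4

Possible genotypes: Ines ∈ {BB, BO}; Elan ∈ {BB, BO}.
Weight each parental genotype pair by prior × P(type-O child):
  BO × BO: posterior weight 1; P(next child type O) = 1/4.
Weighted sum = 1/4.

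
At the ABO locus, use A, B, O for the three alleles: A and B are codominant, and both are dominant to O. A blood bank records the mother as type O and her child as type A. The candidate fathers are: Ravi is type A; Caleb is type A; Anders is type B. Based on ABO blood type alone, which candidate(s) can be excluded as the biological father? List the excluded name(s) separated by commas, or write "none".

A candidate is excluded only if no genotype consistent with his phenotype could produce a type A child with a type O mother.
Anders (type B): no genotype consistent with that phenotype can produce a type-A child with a type-O mother.

Anders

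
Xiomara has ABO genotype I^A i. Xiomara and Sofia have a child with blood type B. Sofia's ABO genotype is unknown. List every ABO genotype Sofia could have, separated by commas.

I^A I^B, I^B I^B, I^B i

For each candidate genotype of Sofia, check whether crossing it with I^A i can produce every observed child phenotype.
  I^A I^A → possible child types {A} ✗
  I^A I^B → possible child types {A, B, AB} ✓
  I^A i → possible child types {O, A} ✗
  I^B I^B → possible child types {B, AB} ✓
  I^B i → possible child types {O, A, B, AB} ✓
  i i → possible child types {O, A} ✗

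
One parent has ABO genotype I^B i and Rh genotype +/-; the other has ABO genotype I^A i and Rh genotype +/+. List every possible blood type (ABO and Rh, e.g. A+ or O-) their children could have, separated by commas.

O+, A+, B+, AB+

Gametes from I^B i × I^A i give offspring ABO genotypes I^A I^B, I^A i, I^B i, i i, i.e. phenotypes O, A, B, AB.
Rh cross +/- × +/+ → phenotypes Rh+.
Combining independently: O+, A+, B+, AB+.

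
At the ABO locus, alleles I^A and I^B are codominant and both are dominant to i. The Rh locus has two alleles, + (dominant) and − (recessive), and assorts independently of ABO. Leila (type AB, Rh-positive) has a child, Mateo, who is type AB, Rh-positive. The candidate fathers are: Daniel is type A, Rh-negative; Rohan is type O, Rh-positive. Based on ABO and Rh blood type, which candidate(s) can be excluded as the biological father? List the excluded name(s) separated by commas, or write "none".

Rohan

A candidate is excluded only if no genotype consistent with his phenotype could produce a type AB, Rh-positive child with a type AB, Rh-positive mother.
Rohan (type O, Rh+): no genotype consistent with that phenotype can produce a type-AB Rh+ child with a type-AB mother.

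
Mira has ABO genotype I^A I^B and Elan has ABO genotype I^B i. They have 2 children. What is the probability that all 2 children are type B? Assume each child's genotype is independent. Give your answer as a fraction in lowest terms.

ABO cross I^A I^B × I^B i → 1/4 A, 1/2 B, 1/4 AB.
So P(type B) = 1/2 per child.
All 2 independent: (1/2)^2 = 1/4.

1/4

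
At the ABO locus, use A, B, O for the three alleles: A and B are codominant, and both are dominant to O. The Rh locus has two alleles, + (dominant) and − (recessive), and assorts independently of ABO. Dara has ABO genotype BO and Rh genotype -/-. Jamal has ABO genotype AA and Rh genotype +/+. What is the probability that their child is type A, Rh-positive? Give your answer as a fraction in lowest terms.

ABO cross BO × AA → offspring phenotypes: 1/2 A, 1/2 AB.
Rh cross -/- × +/+ → 1 Rh+.
Independent loci: P(type A, Rh-positive) = 1/2 × 1 = 1/2.

1/2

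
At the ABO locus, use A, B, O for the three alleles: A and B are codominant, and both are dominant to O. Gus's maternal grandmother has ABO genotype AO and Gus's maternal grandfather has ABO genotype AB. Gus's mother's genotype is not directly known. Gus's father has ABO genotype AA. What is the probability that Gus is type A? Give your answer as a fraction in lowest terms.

Gus's mother's ABO genotype from AO × AB: 1/4 AA, 1/4 AB, 1/4 AO, 1/4 BO.
Crossing each possibility with the father AA and summing P(type A): 1/4·1 + 1/4·1/2 + 1/4·1 + 1/4·1/2 = 3/4.

3/4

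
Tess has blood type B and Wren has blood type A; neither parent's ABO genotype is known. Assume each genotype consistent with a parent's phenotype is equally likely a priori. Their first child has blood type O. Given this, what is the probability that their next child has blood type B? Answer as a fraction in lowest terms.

Possible genotypes: Tess ∈ {BB, BO}; Wren ∈ {AA, AO}.
Weight each parental genotype pair by prior × P(type-O child):
  BO × AO: posterior weight 1; P(next child type B) = 1/4.
Weighted sum = 1/4.

1/4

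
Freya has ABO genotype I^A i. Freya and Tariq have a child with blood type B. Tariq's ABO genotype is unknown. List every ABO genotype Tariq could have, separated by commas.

For each candidate genotype of Tariq, check whether crossing it with I^A i can produce every observed child phenotype.
  I^A I^A → possible child types {A} ✗
  I^A I^B → possible child types {A, B, AB} ✓
  I^A i → possible child types {O, A} ✗
  I^B I^B → possible child types {B, AB} ✓
  I^B i → possible child types {O, A, B, AB} ✓
  i i → possible child types {O, A} ✗

I^A I^B, I^B I^B, I^B i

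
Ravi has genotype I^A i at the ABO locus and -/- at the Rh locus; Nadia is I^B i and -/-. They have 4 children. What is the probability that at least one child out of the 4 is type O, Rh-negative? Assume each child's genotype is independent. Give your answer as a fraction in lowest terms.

ABO cross I^A i × I^B i → 1/4 O, 1/4 A, 1/4 B, 1/4 AB.
Rh cross -/- × -/- → 1 Rh-; so P(type O, Rh-negative) = 1/4 × 1 = 1/4 per child.
P(none) = (3/4)^4 = 81/256; P(at least one) = 1 − 81/256 = 175/256.

175/256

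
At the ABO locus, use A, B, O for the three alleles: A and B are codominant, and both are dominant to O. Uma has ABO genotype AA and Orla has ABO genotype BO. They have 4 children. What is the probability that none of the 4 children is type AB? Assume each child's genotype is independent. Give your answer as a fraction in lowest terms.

ABO cross AA × BO → 1/2 A, 1/2 AB.
So P(type AB) = 1/2 per child.
P(not type AB) = 1/2 for one child; (1/2)^4 = 1/16.

1/16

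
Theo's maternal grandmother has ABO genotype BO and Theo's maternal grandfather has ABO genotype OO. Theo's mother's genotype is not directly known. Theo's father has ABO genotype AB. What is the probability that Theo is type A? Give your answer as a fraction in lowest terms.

Theo's mother's ABO genotype from BO × OO: 1/2 BO, 1/2 OO.
Crossing each possibility with the father AB and summing P(type A): 1/2·1/4 + 1/2·1/2 = 3/8.

3/8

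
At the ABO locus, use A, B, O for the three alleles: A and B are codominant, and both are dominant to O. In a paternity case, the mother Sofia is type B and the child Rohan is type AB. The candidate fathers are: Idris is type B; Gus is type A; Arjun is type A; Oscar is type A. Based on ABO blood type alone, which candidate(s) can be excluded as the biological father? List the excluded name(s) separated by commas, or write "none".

A candidate is excluded only if no genotype consistent with his phenotype could produce a type AB child with a type B mother.
Idris (type B): no genotype consistent with that phenotype can produce a type-AB child with a type-B mother.

Idris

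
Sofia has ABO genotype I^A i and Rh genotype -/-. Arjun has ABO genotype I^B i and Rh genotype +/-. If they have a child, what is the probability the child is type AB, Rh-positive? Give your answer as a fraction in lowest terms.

ABO cross I^A i × I^B i → offspring phenotypes: 1/4 O, 1/4 A, 1/4 B, 1/4 AB.
Rh cross -/- × +/- → 1/2 Rh+, 1/2 Rh-.
Independent loci: P(type AB, Rh-positive) = 1/4 × 1/2 = 1/8.

1/8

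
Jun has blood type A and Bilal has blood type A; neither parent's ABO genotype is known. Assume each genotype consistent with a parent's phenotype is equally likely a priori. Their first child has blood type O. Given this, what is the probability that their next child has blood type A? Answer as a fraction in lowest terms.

Possible genotypes: Jun ∈ {I^A I^A, I^A i}; Bilal ∈ {I^A I^A, I^A i}.
Weight each parental genotype pair by prior × P(type-O child):
  I^A i × I^A i: posterior weight 1; P(next child type A) = 3/4.
Weighted sum = 3/4.

3/4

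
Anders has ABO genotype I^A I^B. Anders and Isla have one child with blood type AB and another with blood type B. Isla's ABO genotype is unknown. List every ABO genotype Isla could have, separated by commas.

For each candidate genotype of Isla, check whether crossing it with I^A I^B can produce every observed child phenotype.
  I^A I^A → possible child types {A, AB} ✗
  I^A I^B → possible child types {A, B, AB} ✓
  I^A i → possible child types {A, B, AB} ✓
  I^B I^B → possible child types {B, AB} ✓
  I^B i → possible child types {A, B, AB} ✓
  i i → possible child types {A, B} ✗

I^A I^B, I^A i, I^B I^B, I^B i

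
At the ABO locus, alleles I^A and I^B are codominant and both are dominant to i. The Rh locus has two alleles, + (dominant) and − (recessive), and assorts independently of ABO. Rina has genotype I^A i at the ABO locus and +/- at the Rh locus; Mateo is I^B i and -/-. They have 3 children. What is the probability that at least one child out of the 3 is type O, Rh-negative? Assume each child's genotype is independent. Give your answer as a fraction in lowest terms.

ABO cross I^A i × I^B i → 1/4 O, 1/4 A, 1/4 B, 1/4 AB.
Rh cross +/- × -/- → 1/2 Rh+, 1/2 Rh-; so P(type O, Rh-negative) = 1/4 × 1/2 = 1/8 per child.
P(none) = (7/8)^3 = 343/512; P(at least one) = 1 − 343/512 = 169/512.

169/512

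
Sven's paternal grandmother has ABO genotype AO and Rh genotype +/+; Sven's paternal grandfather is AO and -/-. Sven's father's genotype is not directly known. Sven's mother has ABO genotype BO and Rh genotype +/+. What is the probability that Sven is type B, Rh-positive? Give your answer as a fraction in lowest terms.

Sven's father's ABO genotype from AO × AO: 1/4 AA, 1/2 AO, 1/4 OO.
Crossing each possibility with the mother BO and summing P(type B): 1/4·0 + 1/2·1/4 + 1/4·1/2 = 1/4.
Similarly for Rh via the father's Rh distribution: P(Rh+) = 1.
Independent loci: 1/4 × 1 = 1/4.

1/4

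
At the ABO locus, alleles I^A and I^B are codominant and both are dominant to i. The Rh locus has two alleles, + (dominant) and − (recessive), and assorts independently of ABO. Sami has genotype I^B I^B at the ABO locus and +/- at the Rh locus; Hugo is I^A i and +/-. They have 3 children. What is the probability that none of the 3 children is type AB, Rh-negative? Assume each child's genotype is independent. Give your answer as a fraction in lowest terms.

ABO cross I^B I^B × I^A i → 1/2 B, 1/2 AB.
Rh cross +/- × +/- → 3/4 Rh+, 1/4 Rh-; so P(type AB, Rh-negative) = 1/2 × 1/4 = 1/8 per child.
P(not type AB, Rh-negative) = 7/8 for one child; (7/8)^3 = 343/512.

343/512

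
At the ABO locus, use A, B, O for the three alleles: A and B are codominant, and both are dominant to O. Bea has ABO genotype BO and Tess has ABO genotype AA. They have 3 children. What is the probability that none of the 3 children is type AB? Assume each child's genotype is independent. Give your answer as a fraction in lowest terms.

ABO cross BO × AA → 1/2 A, 1/2 AB.
So P(type AB) = 1/2 per child.
P(not type AB) = 1/2 for one child; (1/2)^3 = 1/8.

1/8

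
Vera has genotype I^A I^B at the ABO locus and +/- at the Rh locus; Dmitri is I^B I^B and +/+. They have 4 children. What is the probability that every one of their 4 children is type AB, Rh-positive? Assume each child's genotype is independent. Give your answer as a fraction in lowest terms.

1/16

ABO cross I^A I^B × I^B I^B → 1/2 B, 1/2 AB.
Rh cross +/- × +/+ → 1 Rh+; so P(type AB, Rh-positive) = 1/2 × 1 = 1/2 per child.
All 4 independent: (1/2)^4 = 1/16.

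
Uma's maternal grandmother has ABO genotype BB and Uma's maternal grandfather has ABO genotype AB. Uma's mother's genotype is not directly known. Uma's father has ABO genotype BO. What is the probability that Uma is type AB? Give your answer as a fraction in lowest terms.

Uma's mother's ABO genotype from BB × AB: 1/2 AB, 1/2 BB.
Crossing each possibility with the father BO and summing P(type AB): 1/2·1/4 + 1/2·0 = 1/8.

1/8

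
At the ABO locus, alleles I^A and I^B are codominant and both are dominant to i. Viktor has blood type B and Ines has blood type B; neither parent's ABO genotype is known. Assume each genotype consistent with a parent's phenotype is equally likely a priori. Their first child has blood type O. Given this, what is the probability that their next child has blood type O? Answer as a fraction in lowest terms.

Possible genotypes: Viktor ∈ {I^B I^B, I^B i}; Ines ∈ {I^B I^B, I^B i}.
Weight each parental genotype pair by prior × P(type-O child):
  I^B i × I^B i: posterior weight 1; P(next child type O) = 1/4.
Weighted sum = 1/4.

1/4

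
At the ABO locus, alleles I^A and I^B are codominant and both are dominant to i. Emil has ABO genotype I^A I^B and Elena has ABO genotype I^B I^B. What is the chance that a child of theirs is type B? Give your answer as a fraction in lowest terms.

ABO cross I^A I^B × I^B I^B → offspring phenotypes: 1/2 B, 1/2 AB.
So P(type B) = 1/2.

1/2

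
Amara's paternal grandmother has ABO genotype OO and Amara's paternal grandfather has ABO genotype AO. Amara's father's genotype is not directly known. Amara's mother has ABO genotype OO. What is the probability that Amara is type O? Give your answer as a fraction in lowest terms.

Amara's father's ABO genotype from OO × AO: 1/2 AO, 1/2 OO.
Crossing each possibility with the mother OO and summing P(type O): 1/2·1/2 + 1/2·1 = 3/4.

3/4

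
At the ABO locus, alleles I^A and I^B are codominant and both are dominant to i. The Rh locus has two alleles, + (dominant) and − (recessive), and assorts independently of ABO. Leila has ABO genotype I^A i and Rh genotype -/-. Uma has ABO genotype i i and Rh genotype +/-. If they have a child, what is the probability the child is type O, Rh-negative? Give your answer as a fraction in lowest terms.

1/4

ABO cross I^A i × i i → offspring phenotypes: 1/2 O, 1/2 A.
Rh cross -/- × +/- → 1/2 Rh+, 1/2 Rh-.
Independent loci: P(type O, Rh-negative) = 1/2 × 1/2 = 1/4.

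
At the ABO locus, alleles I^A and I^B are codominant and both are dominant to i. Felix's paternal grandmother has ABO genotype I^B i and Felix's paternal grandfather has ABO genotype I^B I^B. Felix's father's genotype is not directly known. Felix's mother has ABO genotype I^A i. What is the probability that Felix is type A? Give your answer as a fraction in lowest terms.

1/8

Felix's father's ABO genotype from I^B i × I^B I^B: 1/2 I^B I^B, 1/2 I^B i.
Crossing each possibility with the mother I^A i and summing P(type A): 1/2·0 + 1/2·1/4 = 1/8.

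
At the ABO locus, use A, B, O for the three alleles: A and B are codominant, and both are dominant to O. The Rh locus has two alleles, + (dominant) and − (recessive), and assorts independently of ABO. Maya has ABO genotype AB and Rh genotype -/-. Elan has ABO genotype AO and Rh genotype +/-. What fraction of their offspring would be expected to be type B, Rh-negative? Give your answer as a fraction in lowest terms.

1/8

ABO cross AB × AO → offspring phenotypes: 1/2 A, 1/4 B, 1/4 AB.
Rh cross -/- × +/- → 1/2 Rh+, 1/2 Rh-.
Independent loci: P(type B, Rh-negative) = 1/4 × 1/2 = 1/8.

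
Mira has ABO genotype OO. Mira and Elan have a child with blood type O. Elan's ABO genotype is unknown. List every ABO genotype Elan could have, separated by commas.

For each candidate genotype of Elan, check whether crossing it with OO can produce every observed child phenotype.
  AA → possible child types {A} ✗
  AB → possible child types {A, B} ✗
  AO → possible child types {O, A} ✓
  BB → possible child types {B} ✗
  BO → possible child types {O, B} ✓
  OO → possible child types {O} ✓

AO, BO, OO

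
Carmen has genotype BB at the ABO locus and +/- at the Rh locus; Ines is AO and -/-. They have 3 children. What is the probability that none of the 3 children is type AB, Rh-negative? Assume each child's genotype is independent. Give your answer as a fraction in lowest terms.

27/64

ABO cross BB × AO → 1/2 B, 1/2 AB.
Rh cross +/- × -/- → 1/2 Rh+, 1/2 Rh-; so P(type AB, Rh-negative) = 1/2 × 1/2 = 1/4 per child.
P(not type AB, Rh-negative) = 3/4 for one child; (3/4)^3 = 27/64.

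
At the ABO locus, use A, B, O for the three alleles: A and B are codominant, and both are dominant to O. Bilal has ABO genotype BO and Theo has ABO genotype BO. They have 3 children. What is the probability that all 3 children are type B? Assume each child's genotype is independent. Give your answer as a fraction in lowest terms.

27/64

ABO cross BO × BO → 1/4 O, 3/4 B.
So P(type B) = 3/4 per child.
All 3 independent: (3/4)^3 = 27/64.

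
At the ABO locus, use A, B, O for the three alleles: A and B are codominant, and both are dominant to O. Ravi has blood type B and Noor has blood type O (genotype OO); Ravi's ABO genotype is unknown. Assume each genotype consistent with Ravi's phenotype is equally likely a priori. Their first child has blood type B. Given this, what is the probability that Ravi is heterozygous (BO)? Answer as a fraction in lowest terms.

Possible genotypes: Ravi ∈ {BB, BO}; Noor ∈ {OO}.
Weight each parental genotype pair by prior × P(type-B child):
  BB × OO: posterior weight 2/3.
  BO × OO: posterior weight 1/3.
Sum the posterior weight over pairs where Ravi is BO: 1/3.

1/3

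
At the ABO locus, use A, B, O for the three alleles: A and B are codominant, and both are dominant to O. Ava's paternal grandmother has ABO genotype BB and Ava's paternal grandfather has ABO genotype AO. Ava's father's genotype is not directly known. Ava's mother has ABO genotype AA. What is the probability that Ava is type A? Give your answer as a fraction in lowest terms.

1/2

Ava's father's ABO genotype from BB × AO: 1/2 AB, 1/2 BO.
Crossing each possibility with the mother AA and summing P(type A): 1/2·1/2 + 1/2·1/2 = 1/2.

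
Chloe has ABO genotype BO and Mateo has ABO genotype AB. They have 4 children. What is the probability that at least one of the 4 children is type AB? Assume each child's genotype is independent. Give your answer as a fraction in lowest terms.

ABO cross BO × AB → 1/4 A, 1/2 B, 1/4 AB.
So P(type AB) = 1/4 per child.
P(none) = (3/4)^4 = 81/256; P(at least one) = 1 − 81/256 = 175/256.

175/256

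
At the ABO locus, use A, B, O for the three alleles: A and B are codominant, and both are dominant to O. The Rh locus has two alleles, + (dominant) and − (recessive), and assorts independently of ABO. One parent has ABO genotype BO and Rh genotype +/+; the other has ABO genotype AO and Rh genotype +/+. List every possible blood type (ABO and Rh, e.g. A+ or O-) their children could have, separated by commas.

O+, A+, B+, AB+

Gametes from BO × AO give offspring ABO genotypes AB, AO, BO, OO, i.e. phenotypes O, A, B, AB.
Rh cross +/+ × +/+ → phenotypes Rh+.
Combining independently: O+, A+, B+, AB+.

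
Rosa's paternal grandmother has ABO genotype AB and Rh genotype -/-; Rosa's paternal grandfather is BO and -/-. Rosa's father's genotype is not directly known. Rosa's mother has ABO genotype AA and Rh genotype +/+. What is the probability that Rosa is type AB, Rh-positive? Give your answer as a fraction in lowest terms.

Rosa's father's ABO genotype from AB × BO: 1/4 AB, 1/4 AO, 1/4 BB, 1/4 BO.
Crossing each possibility with the mother AA and summing P(type AB): 1/4·1/2 + 1/4·0 + 1/4·1 + 1/4·1/2 = 1/2.
Similarly for Rh via the father's Rh distribution: P(Rh+) = 1.
Independent loci: 1/2 × 1 = 1/2.

1/2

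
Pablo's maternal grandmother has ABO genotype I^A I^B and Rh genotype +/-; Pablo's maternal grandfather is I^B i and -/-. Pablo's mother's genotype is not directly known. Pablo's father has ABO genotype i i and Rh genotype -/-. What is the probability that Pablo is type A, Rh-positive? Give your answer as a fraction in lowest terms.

1/16

Pablo's mother's ABO genotype from I^A I^B × I^B i: 1/4 I^A I^B, 1/4 I^A i, 1/4 I^B I^B, 1/4 I^B i.
Crossing each possibility with the father i i and summing P(type A): 1/4·1/2 + 1/4·1/2 + 1/4·0 + 1/4·0 = 1/4.
Similarly for Rh via the mother's Rh distribution: P(Rh+) = 1/4.
Independent loci: 1/4 × 1/4 = 1/16.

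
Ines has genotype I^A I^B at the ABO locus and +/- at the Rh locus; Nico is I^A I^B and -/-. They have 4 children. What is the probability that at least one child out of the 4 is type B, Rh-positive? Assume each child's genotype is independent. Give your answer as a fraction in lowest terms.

ABO cross I^A I^B × I^A I^B → 1/4 A, 1/4 B, 1/2 AB.
Rh cross +/- × -/- → 1/2 Rh+, 1/2 Rh-; so P(type B, Rh-positive) = 1/4 × 1/2 = 1/8 per child.
P(none) = (7/8)^4 = 2401/4096; P(at least one) = 1 − 2401/4096 = 1695/4096.

1695/4096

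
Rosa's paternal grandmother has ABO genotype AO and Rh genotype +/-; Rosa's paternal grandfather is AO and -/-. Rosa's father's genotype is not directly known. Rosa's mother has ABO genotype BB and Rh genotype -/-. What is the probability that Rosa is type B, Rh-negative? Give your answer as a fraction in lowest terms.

Rosa's father's ABO genotype from AO × AO: 1/4 AA, 1/2 AO, 1/4 OO.
Crossing each possibility with the mother BB and summing P(type B): 1/4·0 + 1/2·1/2 + 1/4·1 = 1/2.
Similarly for Rh via the father's Rh distribution: P(Rh-) = 3/4.
Independent loci: 1/2 × 3/4 = 3/8.

3/8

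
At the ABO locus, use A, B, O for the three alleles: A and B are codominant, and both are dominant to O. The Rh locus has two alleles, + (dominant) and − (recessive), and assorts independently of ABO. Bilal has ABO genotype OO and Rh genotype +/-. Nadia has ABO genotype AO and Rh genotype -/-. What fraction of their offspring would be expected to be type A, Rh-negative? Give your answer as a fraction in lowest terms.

ABO cross OO × AO → offspring phenotypes: 1/2 O, 1/2 A.
Rh cross +/- × -/- → 1/2 Rh+, 1/2 Rh-.
Independent loci: P(type A, Rh-negative) = 1/2 × 1/2 = 1/4.

1/4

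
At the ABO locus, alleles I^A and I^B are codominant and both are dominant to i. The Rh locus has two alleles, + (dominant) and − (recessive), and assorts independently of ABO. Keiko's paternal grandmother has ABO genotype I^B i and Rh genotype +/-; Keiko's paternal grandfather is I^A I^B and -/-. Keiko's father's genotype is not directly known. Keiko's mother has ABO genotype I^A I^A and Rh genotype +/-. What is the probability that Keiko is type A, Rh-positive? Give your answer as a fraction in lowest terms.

5/16

Keiko's father's ABO genotype from I^B i × I^A I^B: 1/4 I^A I^B, 1/4 I^A i, 1/4 I^B I^B, 1/4 I^B i.
Crossing each possibility with the mother I^A I^A and summing P(type A): 1/4·1/2 + 1/4·1 + 1/4·0 + 1/4·1/2 = 1/2.
Similarly for Rh via the father's Rh distribution: P(Rh+) = 5/8.
Independent loci: 1/2 × 5/8 = 5/16.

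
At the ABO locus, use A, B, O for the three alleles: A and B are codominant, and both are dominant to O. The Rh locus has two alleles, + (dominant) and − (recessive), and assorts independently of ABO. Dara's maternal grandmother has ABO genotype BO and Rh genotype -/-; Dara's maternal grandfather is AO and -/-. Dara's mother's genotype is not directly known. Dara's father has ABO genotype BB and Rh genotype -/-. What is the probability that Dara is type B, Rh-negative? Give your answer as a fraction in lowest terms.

Dara's mother's ABO genotype from BO × AO: 1/4 AB, 1/4 AO, 1/4 BO, 1/4 OO.
Crossing each possibility with the father BB and summing P(type B): 1/4·1/2 + 1/4·1/2 + 1/4·1 + 1/4·1 = 3/4.
Similarly for Rh via the mother's Rh distribution: P(Rh-) = 1.
Independent loci: 3/4 × 1 = 3/4.

3/4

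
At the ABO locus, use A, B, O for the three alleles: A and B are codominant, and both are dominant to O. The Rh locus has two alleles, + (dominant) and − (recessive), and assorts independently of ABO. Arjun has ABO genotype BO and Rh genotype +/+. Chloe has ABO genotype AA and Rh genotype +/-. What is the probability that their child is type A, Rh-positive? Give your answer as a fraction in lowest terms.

ABO cross BO × AA → offspring phenotypes: 1/2 A, 1/2 AB.
Rh cross +/+ × +/- → 1 Rh+.
Independent loci: P(type A, Rh-positive) = 1/2 × 1 = 1/2.

1/2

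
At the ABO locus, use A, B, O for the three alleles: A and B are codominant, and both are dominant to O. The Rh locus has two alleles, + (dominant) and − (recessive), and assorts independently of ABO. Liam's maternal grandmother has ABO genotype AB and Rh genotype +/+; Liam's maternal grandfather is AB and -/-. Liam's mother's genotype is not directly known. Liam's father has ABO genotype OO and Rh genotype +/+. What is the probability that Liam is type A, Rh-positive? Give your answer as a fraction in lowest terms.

1/2

Liam's mother's ABO genotype from AB × AB: 1/4 AA, 1/2 AB, 1/4 BB.
Crossing each possibility with the father OO and summing P(type A): 1/4·1 + 1/2·1/2 + 1/4·0 = 1/2.
Similarly for Rh via the mother's Rh distribution: P(Rh+) = 1.
Independent loci: 1/2 × 1 = 1/2.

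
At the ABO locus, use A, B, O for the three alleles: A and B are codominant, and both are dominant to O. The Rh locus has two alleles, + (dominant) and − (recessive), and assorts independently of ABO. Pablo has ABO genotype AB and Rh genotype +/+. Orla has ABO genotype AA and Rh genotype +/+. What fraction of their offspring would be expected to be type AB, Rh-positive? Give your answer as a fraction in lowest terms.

ABO cross AB × AA → offspring phenotypes: 1/2 A, 1/2 AB.
Rh cross +/+ × +/+ → 1 Rh+.
Independent loci: P(type AB, Rh-positive) = 1/2 × 1 = 1/2.

1/2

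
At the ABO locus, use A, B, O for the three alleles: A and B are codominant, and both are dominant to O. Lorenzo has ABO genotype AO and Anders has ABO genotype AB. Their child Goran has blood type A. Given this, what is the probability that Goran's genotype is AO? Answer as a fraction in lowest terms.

Cross AO × AB → 1/4 AA, 1/4 AB, 1/4 AO, 1/4 BO.
Type-A genotypes among offspring: AA (1/4), AO (1/4); total 1/2.
P(AO | type A) = (1/4) / (1/2) = 1/2.

1/2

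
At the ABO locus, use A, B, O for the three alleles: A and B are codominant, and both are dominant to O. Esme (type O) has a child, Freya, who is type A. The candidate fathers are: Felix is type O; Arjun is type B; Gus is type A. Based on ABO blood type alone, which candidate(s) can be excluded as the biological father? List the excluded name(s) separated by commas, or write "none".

A candidate is excluded only if no genotype consistent with his phenotype could produce a type A child with a type O mother.
Felix (type O): no genotype consistent with that phenotype can produce a type-A child with a type-O mother.
Arjun (type B): no genotype consistent with that phenotype can produce a type-A child with a type-O mother.

Felix, Arjun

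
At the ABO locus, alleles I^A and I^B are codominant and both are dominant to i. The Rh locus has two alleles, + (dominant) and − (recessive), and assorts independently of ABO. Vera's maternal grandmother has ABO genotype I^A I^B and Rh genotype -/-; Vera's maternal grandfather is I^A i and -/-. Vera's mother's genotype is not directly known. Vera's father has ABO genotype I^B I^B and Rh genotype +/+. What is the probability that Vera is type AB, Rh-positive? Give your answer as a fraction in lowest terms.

Vera's mother's ABO genotype from I^A I^B × I^A i: 1/4 I^A I^A, 1/4 I^A I^B, 1/4 I^A i, 1/4 I^B i.
Crossing each possibility with the father I^B I^B and summing P(type AB): 1/4·1 + 1/4·1/2 + 1/4·1/2 + 1/4·0 = 1/2.
Similarly for Rh via the mother's Rh distribution: P(Rh+) = 1.
Independent loci: 1/2 × 1 = 1/2.

1/2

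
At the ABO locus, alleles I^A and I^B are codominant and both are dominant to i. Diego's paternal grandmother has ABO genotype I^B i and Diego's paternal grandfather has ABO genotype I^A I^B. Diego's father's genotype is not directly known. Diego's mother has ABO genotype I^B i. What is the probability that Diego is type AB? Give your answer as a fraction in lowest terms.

Diego's father's ABO genotype from I^B i × I^A I^B: 1/4 I^A I^B, 1/4 I^A i, 1/4 I^B I^B, 1/4 I^B i.
Crossing each possibility with the mother I^B i and summing P(type AB): 1/4·1/4 + 1/4·1/4 + 1/4·0 + 1/4·0 = 1/8.

1/8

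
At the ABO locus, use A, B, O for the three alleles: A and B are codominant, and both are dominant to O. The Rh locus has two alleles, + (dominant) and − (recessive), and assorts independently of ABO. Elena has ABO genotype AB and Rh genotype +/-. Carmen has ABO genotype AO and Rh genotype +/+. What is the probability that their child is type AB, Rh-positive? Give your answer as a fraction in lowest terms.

1/4

ABO cross AB × AO → offspring phenotypes: 1/2 A, 1/4 B, 1/4 AB.
Rh cross +/- × +/+ → 1 Rh+.
Independent loci: P(type AB, Rh-positive) = 1/4 × 1 = 1/4.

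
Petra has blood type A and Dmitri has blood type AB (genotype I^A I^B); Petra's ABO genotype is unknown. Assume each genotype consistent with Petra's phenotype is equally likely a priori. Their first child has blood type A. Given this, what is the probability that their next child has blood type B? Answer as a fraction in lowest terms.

1/8

Possible genotypes: Petra ∈ {I^A I^A, I^A i}; Dmitri ∈ {I^A I^B}.
Weight each parental genotype pair by prior × P(type-A child):
  I^A I^A × I^A I^B: posterior weight 1/2; P(next child type B) = 0.
  I^A i × I^A I^B: posterior weight 1/2; P(next child type B) = 1/4.
Weighted sum = 1/8.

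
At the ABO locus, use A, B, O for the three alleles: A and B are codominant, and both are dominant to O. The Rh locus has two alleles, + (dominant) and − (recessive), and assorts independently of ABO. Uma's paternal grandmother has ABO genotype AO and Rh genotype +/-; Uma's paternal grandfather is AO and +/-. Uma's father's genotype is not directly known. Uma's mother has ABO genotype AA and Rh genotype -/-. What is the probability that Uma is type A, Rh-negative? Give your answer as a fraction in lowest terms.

1/2

Uma's father's ABO genotype from AO × AO: 1/4 AA, 1/2 AO, 1/4 OO.
Crossing each possibility with the mother AA and summing P(type A): 1/4·1 + 1/2·1 + 1/4·1 = 1.
Similarly for Rh via the father's Rh distribution: P(Rh-) = 1/2.
Independent loci: 1 × 1/2 = 1/2.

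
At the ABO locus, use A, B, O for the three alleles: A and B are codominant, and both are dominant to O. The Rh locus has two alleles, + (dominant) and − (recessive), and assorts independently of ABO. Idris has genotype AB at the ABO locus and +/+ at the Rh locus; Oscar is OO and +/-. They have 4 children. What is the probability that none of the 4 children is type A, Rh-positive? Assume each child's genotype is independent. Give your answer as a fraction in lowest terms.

ABO cross AB × OO → 1/2 A, 1/2 B.
Rh cross +/+ × +/- → 1 Rh+; so P(type A, Rh-positive) = 1/2 × 1 = 1/2 per child.
P(not type A, Rh-positive) = 1/2 for one child; (1/2)^4 = 1/16.

1/16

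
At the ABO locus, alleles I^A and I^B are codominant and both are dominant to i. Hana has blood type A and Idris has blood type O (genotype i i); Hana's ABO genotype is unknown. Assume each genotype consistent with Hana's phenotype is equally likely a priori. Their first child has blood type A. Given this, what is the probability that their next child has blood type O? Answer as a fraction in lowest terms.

1/6

Possible genotypes: Hana ∈ {I^A I^A, I^A i}; Idris ∈ {i i}.
Weight each parental genotype pair by prior × P(type-A child):
  I^A I^A × i i: posterior weight 2/3; P(next child type O) = 0.
  I^A i × i i: posterior weight 1/3; P(next child type O) = 1/2.
Weighted sum = 1/6.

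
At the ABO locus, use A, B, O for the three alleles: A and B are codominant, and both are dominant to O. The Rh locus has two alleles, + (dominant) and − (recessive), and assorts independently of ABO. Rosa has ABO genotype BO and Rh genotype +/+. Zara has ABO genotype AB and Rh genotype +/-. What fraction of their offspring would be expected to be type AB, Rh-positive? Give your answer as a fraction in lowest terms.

1/4

ABO cross BO × AB → offspring phenotypes: 1/4 A, 1/2 B, 1/4 AB.
Rh cross +/+ × +/- → 1 Rh+.
Independent loci: P(type AB, Rh-positive) = 1/4 × 1 = 1/4.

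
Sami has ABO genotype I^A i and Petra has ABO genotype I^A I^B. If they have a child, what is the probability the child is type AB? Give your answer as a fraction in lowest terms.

ABO cross I^A i × I^A I^B → offspring phenotypes: 1/2 A, 1/4 B, 1/4 AB.
So P(type AB) = 1/4.

1/4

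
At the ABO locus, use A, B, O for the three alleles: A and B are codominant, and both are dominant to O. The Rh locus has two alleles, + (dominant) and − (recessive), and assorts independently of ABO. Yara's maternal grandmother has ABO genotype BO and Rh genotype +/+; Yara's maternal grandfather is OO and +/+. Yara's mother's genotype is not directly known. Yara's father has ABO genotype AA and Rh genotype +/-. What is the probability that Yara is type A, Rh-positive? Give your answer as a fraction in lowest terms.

3/4

Yara's mother's ABO genotype from BO × OO: 1/2 BO, 1/2 OO.
Crossing each possibility with the father AA and summing P(type A): 1/2·1/2 + 1/2·1 = 3/4.
Similarly for Rh via the mother's Rh distribution: P(Rh+) = 1.
Independent loci: 3/4 × 1 = 3/4.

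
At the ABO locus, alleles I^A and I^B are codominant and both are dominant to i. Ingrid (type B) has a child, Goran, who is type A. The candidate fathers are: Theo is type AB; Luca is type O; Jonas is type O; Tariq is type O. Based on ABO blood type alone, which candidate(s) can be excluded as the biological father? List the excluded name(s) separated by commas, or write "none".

Luca, Jonas, Tariq

A candidate is excluded only if no genotype consistent with his phenotype could produce a type A child with a type B mother.
Luca (type O): no genotype consistent with that phenotype can produce a type-A child with a type-B mother.
Jonas (type O): no genotype consistent with that phenotype can produce a type-A child with a type-B mother.
Tariq (type O): no genotype consistent with that phenotype can produce a type-A child with a type-B mother.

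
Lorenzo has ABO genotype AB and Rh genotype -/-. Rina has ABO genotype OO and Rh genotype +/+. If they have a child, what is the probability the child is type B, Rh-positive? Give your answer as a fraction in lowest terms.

1/2

ABO cross AB × OO → offspring phenotypes: 1/2 A, 1/2 B.
Rh cross -/- × +/+ → 1 Rh+.
Independent loci: P(type B, Rh-positive) = 1/2 × 1 = 1/2.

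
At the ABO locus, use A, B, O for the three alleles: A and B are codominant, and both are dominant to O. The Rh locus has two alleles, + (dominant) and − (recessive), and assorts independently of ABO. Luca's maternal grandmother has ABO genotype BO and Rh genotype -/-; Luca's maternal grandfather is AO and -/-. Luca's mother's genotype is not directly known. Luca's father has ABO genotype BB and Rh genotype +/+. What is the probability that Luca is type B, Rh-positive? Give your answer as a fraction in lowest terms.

Luca's mother's ABO genotype from BO × AO: 1/4 AB, 1/4 AO, 1/4 BO, 1/4 OO.
Crossing each possibility with the father BB and summing P(type B): 1/4·1/2 + 1/4·1/2 + 1/4·1 + 1/4·1 = 3/4.
Similarly for Rh via the mother's Rh distribution: P(Rh+) = 1.
Independent loci: 3/4 × 1 = 3/4.

3/4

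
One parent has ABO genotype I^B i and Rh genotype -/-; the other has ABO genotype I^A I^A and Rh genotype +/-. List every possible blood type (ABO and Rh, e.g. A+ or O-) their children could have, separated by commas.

A+, A-, AB+, AB-

Gametes from I^B i × I^A I^A give offspring ABO genotypes I^A I^B, I^A i, i.e. phenotypes A, AB.
Rh cross -/- × +/- → phenotypes Rh+, Rh-.
Combining independently: A+, A-, AB+, AB-.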